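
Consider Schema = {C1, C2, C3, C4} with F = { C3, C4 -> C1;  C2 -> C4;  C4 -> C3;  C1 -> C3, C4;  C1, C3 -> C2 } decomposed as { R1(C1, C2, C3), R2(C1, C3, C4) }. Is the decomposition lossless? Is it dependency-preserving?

lossless and dependency-preserving

Lossless test: (C1, C3)⁺ = {C1, C2, C3, C4}, which contains all of one fragment — lossless.
Dependency preservation: C2 → C4 is not contained in any single fragment, but the restricted closure of its left-hand side across the fragments still reaches the right-hand side; the remaining FDs each lie inside some fragment. All dependencies are preserved.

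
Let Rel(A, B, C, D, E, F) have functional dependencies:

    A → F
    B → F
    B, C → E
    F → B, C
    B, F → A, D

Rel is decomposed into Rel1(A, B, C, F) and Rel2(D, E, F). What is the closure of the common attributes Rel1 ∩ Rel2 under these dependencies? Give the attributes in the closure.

Rel1 ∩ Rel2 = {F}.
F → B, C applies, adding B, C
B, F → A, D applies, adding A, D
B, C → E applies, adding E
Closure: {A, B, C, D, E, F}.

A, B, C, D, E, F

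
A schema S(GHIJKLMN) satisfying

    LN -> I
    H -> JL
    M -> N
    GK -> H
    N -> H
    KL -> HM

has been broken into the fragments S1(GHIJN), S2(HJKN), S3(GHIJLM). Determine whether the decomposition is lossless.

Chase test. Columns are GHIJKLMN; row i has aⱼ where attribute j ∈ Si, else bᵢⱼ.
Initial tableau (one row per fragment):
  row 1: a1 a2 a3 a4 b15 b16 b17 a8
  row 2: b21 a2 b23 a4 a5 b26 b27 a8
  row 3: a1 a2 a3 a4 b35 a6 a7 b38
Rows 1 and 2 agree on H; apply H→JL and equate their JL entries.
Rows 1 and 3 agree on H; apply H→JL and equate their JL entries.
Rows 1 and 2 agree on LN; apply LN→I and equate their I entries.
No row becomes fully distinguished — the join is lossy.

No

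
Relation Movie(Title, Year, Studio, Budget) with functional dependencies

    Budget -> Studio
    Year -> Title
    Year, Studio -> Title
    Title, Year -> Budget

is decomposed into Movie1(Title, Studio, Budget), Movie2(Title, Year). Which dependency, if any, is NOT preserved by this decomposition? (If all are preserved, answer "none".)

Title, Year -> Budget

Check Title, Year → Budget: no single fragment contains all of {Title, Year, Budget}, and the restricted closure of {Title, Year} across the fragments never reaches {Budget}.
Budget → Studio is preserved.
Year → Title is preserved.
Year, Studio → Title is preserved.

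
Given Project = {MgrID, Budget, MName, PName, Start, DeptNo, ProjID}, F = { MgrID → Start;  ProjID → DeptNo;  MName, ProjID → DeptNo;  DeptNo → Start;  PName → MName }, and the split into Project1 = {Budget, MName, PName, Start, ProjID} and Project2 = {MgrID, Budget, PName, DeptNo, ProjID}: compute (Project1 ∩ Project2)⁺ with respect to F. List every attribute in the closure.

Budget, MName, PName, Start, DeptNo, ProjID

Project1 ∩ Project2 = {Budget, PName, ProjID}.
ProjID → DeptNo applies, adding DeptNo
DeptNo → Start applies, adding Start
PName → MName applies, adding MName
Closure: {Budget, MName, PName, Start, DeptNo, ProjID}.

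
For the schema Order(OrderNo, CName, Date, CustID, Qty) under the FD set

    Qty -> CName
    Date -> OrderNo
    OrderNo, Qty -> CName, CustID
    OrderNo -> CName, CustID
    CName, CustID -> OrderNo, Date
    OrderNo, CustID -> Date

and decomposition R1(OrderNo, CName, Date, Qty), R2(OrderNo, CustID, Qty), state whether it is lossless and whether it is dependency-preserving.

Lossless test: (OrderNo, Qty)⁺ = {OrderNo, CName, Date, CustID, Qty}, which contains all of one fragment — lossless.
Dependency preservation: the restricted closure of {CName, CustID} across the fragments never reaches {OrderNo, Date}, so CName, CustID → OrderNo, Date cannot be enforced without a join — not preserved.

lossless but not dependency-preserving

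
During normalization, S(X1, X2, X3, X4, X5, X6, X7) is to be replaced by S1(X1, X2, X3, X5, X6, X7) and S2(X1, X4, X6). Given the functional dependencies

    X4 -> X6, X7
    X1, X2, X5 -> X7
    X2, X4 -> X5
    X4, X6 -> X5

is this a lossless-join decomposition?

No

Common attributes: S1 ∩ S2 = {X1, X6}.
No dependency enlarges {X1, X6}, so (X1, X6)⁺ = {X1, X6}.
The closure contains neither all of S1 = {X1, X2, X3, X5, X6, X7} nor all of S2 = {X1, X4, X6}, so the common attributes are not a superkey of either fragment. The join is lossy.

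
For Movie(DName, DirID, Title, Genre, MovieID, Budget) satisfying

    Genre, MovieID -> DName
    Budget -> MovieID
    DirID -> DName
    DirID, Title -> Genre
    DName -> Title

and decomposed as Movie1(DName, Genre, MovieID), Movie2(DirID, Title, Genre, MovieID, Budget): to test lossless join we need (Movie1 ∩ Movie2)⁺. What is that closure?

DName, Title, Genre, MovieID

Movie1 ∩ Movie2 = {Genre, MovieID}.
Genre, MovieID → DName applies, adding DName
DName → Title applies, adding Title
Closure: {DName, Title, Genre, MovieID}.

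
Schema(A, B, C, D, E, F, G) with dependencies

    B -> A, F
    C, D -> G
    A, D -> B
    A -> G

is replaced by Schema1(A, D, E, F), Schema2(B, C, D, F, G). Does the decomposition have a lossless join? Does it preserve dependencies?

lossy and not dependency-preserving

Lossless test: (D, F)⁺ = {D, F}, which is a superkey of neither fragment — lossy.
Dependency preservation: the restricted closure of {B} across the fragments never reaches {A, F}, so B → A, F cannot be enforced without a join — not preserved.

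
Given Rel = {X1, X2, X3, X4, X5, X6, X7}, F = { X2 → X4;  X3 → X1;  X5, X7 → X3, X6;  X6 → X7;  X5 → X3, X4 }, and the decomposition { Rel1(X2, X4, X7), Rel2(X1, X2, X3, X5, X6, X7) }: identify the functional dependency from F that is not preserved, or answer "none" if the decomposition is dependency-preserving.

X5 → X3, X4

Check X5 → X3, X4: no single fragment contains all of {X3, X4, X5}, and the restricted closure of {X5} across the fragments never reaches {X3, X4}.
X2 → X4 is preserved.
X3 → X1 is preserved.
X5, X7 → X3, X6 is preserved.
X6 → X7 is preserved.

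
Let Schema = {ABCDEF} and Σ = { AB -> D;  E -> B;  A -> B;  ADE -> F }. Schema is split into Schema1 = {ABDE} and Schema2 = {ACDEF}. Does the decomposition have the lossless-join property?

Yes

Common attributes: Schema1 ∩ Schema2 = {ADE}.
Closure of {ADE}: E → B applies, adding B; ADE → F applies, adding F. So (ADE)⁺ = {ABDEF}.
This closure contains every attribute of Schema1, so Schema1 ∩ Schema2 → Schema1. The join is lossless.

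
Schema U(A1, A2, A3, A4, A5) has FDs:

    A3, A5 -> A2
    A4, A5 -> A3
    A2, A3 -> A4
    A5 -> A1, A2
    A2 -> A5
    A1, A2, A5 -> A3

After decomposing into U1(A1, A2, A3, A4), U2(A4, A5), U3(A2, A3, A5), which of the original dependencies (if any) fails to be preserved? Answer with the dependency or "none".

none

A3, A5 → A2 lies within U3.
A4, A5 → A3: restricted closure across fragments reaches A3.
A2, A3 → A4 lies within U1.
A5 → A1, A2: restricted closure across fragments reaches A1, A2.
A2 → A5 lies within U3.
A1, A2, A5 → A3: restricted closure across fragments reaches A3.
Every dependency is enforceable on the fragments, so the decomposition is dependency-preserving.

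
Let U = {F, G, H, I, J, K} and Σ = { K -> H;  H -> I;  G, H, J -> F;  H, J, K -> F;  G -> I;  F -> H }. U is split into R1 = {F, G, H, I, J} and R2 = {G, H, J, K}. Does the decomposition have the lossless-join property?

Yes

Common attributes: R1 ∩ R2 = {G, H, J}.
Closure of {G, H, J}: H → I applies, adding I; G, H, J → F applies, adding F. So (G, H, J)⁺ = {F, G, H, I, J}.
This closure contains every attribute of R1, so R1 ∩ R2 → R1. The join is lossless.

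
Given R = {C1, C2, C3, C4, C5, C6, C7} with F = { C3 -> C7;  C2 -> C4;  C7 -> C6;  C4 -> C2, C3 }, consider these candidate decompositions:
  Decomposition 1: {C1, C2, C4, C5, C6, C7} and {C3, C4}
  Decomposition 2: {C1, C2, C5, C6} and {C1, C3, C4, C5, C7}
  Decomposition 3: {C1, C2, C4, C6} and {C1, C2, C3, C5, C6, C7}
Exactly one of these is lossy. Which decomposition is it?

Decomposition 1: common = {C4}, closure = {C2, C3, C4, C6, C7} → lossless.
Decomposition 2: common = {C1, C5}, closure = {C1, C5} → lossy.
Decomposition 3: common = {C1, C2, C6}, closure = {C1, C2, C3, C4, C6, C7} → lossless.

Decomposition 2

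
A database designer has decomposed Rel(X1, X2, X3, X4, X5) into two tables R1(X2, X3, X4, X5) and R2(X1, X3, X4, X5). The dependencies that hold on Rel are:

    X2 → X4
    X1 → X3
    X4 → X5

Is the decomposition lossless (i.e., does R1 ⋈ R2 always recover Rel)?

No

Common attributes: R1 ∩ R2 = {X3, X4, X5}.
No dependency enlarges {X3, X4, X5}, so (X3, X4, X5)⁺ = {X3, X4, X5}.
The closure contains neither all of R1 = {X2, X3, X4, X5} nor all of R2 = {X1, X3, X4, X5}, so the common attributes are not a superkey of either fragment. The join is lossy.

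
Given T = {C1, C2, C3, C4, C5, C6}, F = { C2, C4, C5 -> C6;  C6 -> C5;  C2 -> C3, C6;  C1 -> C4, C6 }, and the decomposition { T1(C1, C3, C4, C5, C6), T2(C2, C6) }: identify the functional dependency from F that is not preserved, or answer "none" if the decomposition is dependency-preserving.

Check C2 → C3, C6: no single fragment contains all of {C2, C3, C6}, and the restricted closure of {C2} across the fragments never reaches {C3, C6}.
C2, C4, C5 → C6 is preserved.
C6 → C5 is preserved.
C1 → C4, C6 is preserved.

C2 -> C3, C6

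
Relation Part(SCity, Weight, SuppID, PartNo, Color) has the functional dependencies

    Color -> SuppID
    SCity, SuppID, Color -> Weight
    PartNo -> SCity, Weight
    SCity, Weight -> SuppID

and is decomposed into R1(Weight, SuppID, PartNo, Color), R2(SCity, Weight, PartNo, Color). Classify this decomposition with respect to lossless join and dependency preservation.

lossless but not dependency-preserving

Lossless test: (Weight, PartNo, Color)⁺ = {SCity, Weight, SuppID, PartNo, Color}, which contains all of one fragment — lossless.
Dependency preservation: the restricted closure of {SCity, Weight} across the fragments never reaches {SuppID}, so SCity, Weight → SuppID cannot be enforced without a join — not preserved.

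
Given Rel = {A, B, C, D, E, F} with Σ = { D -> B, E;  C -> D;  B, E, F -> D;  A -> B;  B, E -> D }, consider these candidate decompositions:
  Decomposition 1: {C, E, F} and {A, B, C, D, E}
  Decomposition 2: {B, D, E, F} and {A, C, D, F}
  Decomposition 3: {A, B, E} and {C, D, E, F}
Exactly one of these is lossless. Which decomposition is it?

Decomposition 1: common = {C, E}, closure = {B, C, D, E} → lossy.
Decomposition 2: common = {D, F}, closure = {B, D, E, F} → lossless.
Decomposition 3: common = {E}, closure = {E} → lossy.

Decomposition 2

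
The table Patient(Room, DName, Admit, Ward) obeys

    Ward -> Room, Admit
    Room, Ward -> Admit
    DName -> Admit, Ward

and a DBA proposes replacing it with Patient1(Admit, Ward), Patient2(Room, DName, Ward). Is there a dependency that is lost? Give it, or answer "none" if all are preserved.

Ward → Room, Admit: restricted closure across fragments reaches Room, Admit.
Room, Ward → Admit: restricted closure across fragments reaches Admit.
DName → Admit, Ward: restricted closure across fragments reaches Admit, Ward.
Every dependency is enforceable on the fragments, so the decomposition is dependency-preserving.

none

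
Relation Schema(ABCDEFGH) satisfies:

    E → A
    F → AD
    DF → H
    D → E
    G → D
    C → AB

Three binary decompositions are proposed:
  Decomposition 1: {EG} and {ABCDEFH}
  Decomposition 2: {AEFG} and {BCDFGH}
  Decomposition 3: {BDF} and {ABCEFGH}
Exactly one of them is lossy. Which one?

Decomposition 1: common = {E}, closure = {AE} → lossy.
Decomposition 2: common = {FG}, closure = {ADEFGH} → lossless.
Decomposition 3: common = {BF}, closure = {ABDEFH} → lossless.

Decomposition 1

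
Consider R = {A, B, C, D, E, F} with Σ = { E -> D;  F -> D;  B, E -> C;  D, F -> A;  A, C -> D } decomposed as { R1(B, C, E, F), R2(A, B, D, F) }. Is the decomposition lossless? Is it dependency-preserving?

lossless but not dependency-preserving

Lossless test: (B, F)⁺ = {A, B, D, F}, which contains all of one fragment — lossless.
Dependency preservation: the restricted closure of {E} across the fragments never reaches {D}, so E → D cannot be enforced without a join — not preserved.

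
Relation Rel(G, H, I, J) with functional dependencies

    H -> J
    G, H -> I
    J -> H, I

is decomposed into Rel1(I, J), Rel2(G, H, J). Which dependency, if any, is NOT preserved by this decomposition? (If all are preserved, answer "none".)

H → J lies within Rel2.
G, H → I: restricted closure across fragments reaches I.
J → H, I: restricted closure across fragments reaches H, I.
Every dependency is enforceable on the fragments, so the decomposition is dependency-preserving.

none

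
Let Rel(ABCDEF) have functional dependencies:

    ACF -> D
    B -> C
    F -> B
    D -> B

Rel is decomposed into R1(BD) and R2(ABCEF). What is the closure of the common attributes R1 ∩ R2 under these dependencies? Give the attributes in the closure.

BC

R1 ∩ R2 = {B}.
B → C applies, adding C
Closure: {BC}.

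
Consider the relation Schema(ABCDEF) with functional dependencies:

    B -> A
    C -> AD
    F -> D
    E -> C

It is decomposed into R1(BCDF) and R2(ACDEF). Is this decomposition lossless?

No

Common attributes: R1 ∩ R2 = {CDF}.
Closure of {CDF}: C → AD applies, adding A. So (CDF)⁺ = {ACDF}.
The closure contains neither all of R1 = {BCDF} nor all of R2 = {ACDEF}, so the common attributes are not a superkey of either fragment. The join is lossy.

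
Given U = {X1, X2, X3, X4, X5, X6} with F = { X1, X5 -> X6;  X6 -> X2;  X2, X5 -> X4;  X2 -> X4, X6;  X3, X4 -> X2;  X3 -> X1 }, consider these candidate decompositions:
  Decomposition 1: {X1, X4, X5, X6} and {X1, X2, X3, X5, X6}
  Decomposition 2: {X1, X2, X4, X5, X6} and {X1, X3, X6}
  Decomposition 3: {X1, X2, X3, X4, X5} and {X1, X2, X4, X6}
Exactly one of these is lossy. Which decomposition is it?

Decomposition 2

Decomposition 1: common = {X1, X5, X6}, closure = {X1, X2, X4, X5, X6} → lossless.
Decomposition 2: common = {X1, X6}, closure = {X1, X2, X4, X6} → lossy.
Decomposition 3: common = {X1, X2, X4}, closure = {X1, X2, X4, X6} → lossless.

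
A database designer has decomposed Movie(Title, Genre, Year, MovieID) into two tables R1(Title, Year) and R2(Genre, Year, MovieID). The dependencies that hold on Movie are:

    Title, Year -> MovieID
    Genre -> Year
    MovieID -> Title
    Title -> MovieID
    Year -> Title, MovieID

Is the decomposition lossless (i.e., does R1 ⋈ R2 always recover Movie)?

Yes

Common attributes: R1 ∩ R2 = {Year}.
Closure of {Year}: Year → Title, MovieID applies, adding Title, MovieID. So (Year)⁺ = {Title, Year, MovieID}.
This closure contains every attribute of R1, so R1 ∩ R2 → R1. The join is lossless.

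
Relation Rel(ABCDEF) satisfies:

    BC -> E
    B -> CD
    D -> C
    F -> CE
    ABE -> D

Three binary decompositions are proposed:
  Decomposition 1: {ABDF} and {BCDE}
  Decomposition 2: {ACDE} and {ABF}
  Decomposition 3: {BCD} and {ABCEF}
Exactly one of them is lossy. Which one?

Decomposition 1: common = {BD}, closure = {BCDE} → lossless.
Decomposition 2: common = {A}, closure = {A} → lossy.
Decomposition 3: common = {BC}, closure = {BCDE} → lossless.

Decomposition 2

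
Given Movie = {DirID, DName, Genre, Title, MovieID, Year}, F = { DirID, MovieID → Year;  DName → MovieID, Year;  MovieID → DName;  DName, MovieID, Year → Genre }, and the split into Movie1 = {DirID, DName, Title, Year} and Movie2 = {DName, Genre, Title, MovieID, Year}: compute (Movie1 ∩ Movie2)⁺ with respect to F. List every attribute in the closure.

Movie1 ∩ Movie2 = {DName, Title, Year}.
DName → MovieID, Year applies, adding MovieID
DName, MovieID, Year → Genre applies, adding Genre
Closure: {DName, Genre, Title, MovieID, Year}.

DName, Genre, Title, MovieID, Year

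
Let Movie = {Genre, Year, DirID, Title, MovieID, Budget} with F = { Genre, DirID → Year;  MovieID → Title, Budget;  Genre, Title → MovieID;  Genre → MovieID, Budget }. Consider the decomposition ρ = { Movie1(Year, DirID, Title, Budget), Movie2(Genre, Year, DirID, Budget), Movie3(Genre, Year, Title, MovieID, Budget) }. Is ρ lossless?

Chase test. Columns are Genre, Year, DirID, Title, MovieID, Budget; row i has aⱼ where attribute j ∈ Moviei, else bᵢⱼ.
Initial tableau (one row per fragment):
  row 1: b11 a2 a3 a4 b15 a6
  row 2: a1 a2 a3 b24 b25 a6
  row 3: a1 a2 b33 a4 a5 a6
Rows 2 and 3 agree on Genre; apply Genre→MovieID, Budget and equate their MovieID, Budget entries.
Rows 2 and 3 agree on MovieID; apply MovieID→Title, Budget and equate their Title, Budget entries.
Row 2 is now all distinguished symbols — the join is lossless.

Yes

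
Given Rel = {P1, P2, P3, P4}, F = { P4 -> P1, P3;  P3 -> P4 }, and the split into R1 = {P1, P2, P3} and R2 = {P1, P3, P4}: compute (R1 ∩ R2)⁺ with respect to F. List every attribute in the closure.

P1, P3, P4

R1 ∩ R2 = {P1, P3}.
P3 → P4 applies, adding P4
Closure: {P1, P3, P4}.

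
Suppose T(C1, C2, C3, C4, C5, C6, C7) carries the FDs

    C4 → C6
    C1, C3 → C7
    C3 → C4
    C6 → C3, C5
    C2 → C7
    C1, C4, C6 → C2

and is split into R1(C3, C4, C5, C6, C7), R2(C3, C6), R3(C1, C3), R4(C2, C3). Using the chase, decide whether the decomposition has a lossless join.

No

Chase test. Columns are C1, C2, C3, C4, C5, C6, C7; row i has aⱼ where attribute j ∈ Ri, else bᵢⱼ.
Initial tableau (one row per fragment):
  row 1: b11 b12 a3 a4 a5 a6 a7
  row 2: b21 b22 a3 b24 b25 a6 b27
  row 3: a1 b32 a3 b34 b35 b36 b37
  row 4: b41 a2 a3 b44 b45 b46 b47
Rows 1 and 2 agree on C3; apply C3→C4 and equate their C4 entries.
Rows 1 and 3 agree on C3; apply C3→C4 and equate their C4 entries.
Rows 1 and 4 agree on C3; apply C3→C4 and equate their C4 entries.
Rows 1 and 2 agree on C6; apply C6→C3, C5 and equate their C3, C5 entries.
Rows 1 and 3 agree on C4; apply C4→C6 and equate their C6 entries.
Rows 1 and 4 agree on C4; apply C4→C6 and equate their C6 entries.
Rows 1 and 3 agree on C6; apply C6→C3, C5 and equate their C3, C5 entries.
Rows 1 and 4 agree on C6; apply C6→C3, C5 and equate their C3, C5 entries.
No row becomes fully distinguished — the join is lossy.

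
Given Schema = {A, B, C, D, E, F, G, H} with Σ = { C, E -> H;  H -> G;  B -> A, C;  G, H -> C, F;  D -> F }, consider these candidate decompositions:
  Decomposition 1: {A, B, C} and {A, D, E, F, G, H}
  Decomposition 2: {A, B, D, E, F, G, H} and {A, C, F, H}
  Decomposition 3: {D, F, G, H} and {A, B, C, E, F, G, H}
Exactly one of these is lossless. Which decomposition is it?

Decomposition 1: common = {A}, closure = {A} → lossy.
Decomposition 2: common = {A, F, H}, closure = {A, C, F, G, H} → lossless.
Decomposition 3: common = {F, G, H}, closure = {C, F, G, H} → lossy.

Decomposition 2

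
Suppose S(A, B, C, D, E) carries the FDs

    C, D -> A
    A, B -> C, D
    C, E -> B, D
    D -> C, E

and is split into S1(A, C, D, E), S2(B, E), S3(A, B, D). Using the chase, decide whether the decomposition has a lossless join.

Chase test. Columns are A, B, C, D, E; row i has aⱼ where attribute j ∈ Si, else bᵢⱼ.
Initial tableau (one row per fragment):
  row 1: a1 b12 a3 a4 a5
  row 2: b21 a2 b23 b24 a5
  row 3: a1 a2 b33 a4 b35
Rows 1 and 3 agree on D; apply D→C, E and equate their C, E entries.
Rows 1 and 3 agree on C, E; apply C, E→B, D and equate their B, D entries.
Row 1 is now all distinguished symbols — the join is lossless.

Yes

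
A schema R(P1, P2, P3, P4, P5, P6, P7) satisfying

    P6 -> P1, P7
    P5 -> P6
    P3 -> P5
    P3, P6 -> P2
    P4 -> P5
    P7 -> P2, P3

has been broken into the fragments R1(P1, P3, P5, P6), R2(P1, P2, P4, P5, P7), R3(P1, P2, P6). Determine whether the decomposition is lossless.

Yes

Chase test. Columns are P1, P2, P3, P4, P5, P6, P7; row i has aⱼ where attribute j ∈ Ri, else bᵢⱼ.
Initial tableau (one row per fragment):
  row 1: a1 b12 a3 b14 a5 a6 b17
  row 2: a1 a2 b23 a4 a5 b26 a7
  row 3: a1 a2 b33 b34 b35 a6 b37
Rows 1 and 3 agree on P6; apply P6→P1, P7 and equate their P1, P7 entries.
Rows 1 and 2 agree on P5; apply P5→P6 and equate their P6 entries.
Rows 1 and 3 agree on P7; apply P7→P2, P3 and equate their P2, P3 entries.
Rows 1 and 2 agree on P6; apply P6→P1, P7 and equate their P1, P7 entries.
Rows 1 and 3 agree on P3; apply P3→P5 and equate their P5 entries.
Rows 1 and 2 agree on P7; apply P7→P2, P3 and equate their P2, P3 entries.
Row 2 is now all distinguished symbols — the join is lossless.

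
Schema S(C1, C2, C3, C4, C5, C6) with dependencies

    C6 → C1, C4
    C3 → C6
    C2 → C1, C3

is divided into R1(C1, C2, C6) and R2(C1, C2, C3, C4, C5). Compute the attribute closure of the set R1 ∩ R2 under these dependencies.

C1, C2, C3, C4, C6

R1 ∩ R2 = {C1, C2}.
C2 → C1, C3 applies, adding C3
C3 → C6 applies, adding C6
C6 → C1, C4 applies, adding C4
Closure: {C1, C2, C3, C4, C6}.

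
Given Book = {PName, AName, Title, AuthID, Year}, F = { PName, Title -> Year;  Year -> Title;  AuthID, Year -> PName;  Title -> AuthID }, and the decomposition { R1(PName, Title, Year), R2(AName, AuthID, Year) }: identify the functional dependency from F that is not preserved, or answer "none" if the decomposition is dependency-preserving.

Title -> AuthID

Check Title → AuthID: no single fragment contains all of {Title, AuthID}, and the restricted closure of {Title} across the fragments never reaches {AuthID}.
PName, Title → Year is preserved.
Year → Title is preserved.
AuthID, Year → PName is preserved.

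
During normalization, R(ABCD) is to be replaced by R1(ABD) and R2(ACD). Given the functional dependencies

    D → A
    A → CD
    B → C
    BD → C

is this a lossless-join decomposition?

Yes

Common attributes: R1 ∩ R2 = {AD}.
Closure of {AD}: A → CD applies, adding C. So (AD)⁺ = {ACD}.
This closure contains every attribute of R2, so R1 ∩ R2 → R2. The join is lossless.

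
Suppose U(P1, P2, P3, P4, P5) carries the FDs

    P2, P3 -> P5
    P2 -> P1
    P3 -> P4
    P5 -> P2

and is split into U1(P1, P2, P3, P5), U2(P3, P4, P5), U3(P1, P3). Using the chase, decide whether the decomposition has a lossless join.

Yes

Chase test. Columns are P1, P2, P3, P4, P5; row i has aⱼ where attribute j ∈ Ui, else bᵢⱼ.
Initial tableau (one row per fragment):
  row 1: a1 a2 a3 b14 a5
  row 2: b21 b22 a3 a4 a5
  row 3: a1 b32 a3 b34 b35
Rows 1 and 2 agree on P3; apply P3→P4 and equate their P4 entries.
Rows 1 and 3 agree on P3; apply P3→P4 and equate their P4 entries.
Rows 1 and 2 agree on P5; apply P5→P2 and equate their P2 entries.
Rows 1 and 2 agree on P2; apply P2→P1 and equate their P1 entries.
Row 1 is now all distinguished symbols — the join is lossless.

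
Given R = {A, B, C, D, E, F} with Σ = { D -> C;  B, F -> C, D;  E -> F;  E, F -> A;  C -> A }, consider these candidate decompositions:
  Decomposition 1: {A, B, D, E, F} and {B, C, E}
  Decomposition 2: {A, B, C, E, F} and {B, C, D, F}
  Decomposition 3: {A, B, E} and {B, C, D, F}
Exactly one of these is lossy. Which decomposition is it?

Decomposition 3

Decomposition 1: common = {B, E}, closure = {A, B, C, D, E, F} → lossless.
Decomposition 2: common = {B, C, F}, closure = {A, B, C, D, F} → lossless.
Decomposition 3: common = {B}, closure = {B} → lossy.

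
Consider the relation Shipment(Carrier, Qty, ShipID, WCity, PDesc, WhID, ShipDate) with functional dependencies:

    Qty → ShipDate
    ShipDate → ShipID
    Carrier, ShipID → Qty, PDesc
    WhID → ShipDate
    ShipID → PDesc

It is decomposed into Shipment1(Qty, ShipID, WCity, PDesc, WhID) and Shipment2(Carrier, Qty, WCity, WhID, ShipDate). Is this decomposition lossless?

Yes

Common attributes: Shipment1 ∩ Shipment2 = {Qty, WCity, WhID}.
Closure of {Qty, WCity, WhID}: Qty → ShipDate applies, adding ShipDate; ShipDate → ShipID applies, adding ShipID; ShipID → PDesc applies, adding PDesc. So (Qty, WCity, WhID)⁺ = {Qty, ShipID, WCity, PDesc, WhID, ShipDate}.
This closure contains every attribute of Shipment1, so Shipment1 ∩ Shipment2 → Shipment1. The join is lossless.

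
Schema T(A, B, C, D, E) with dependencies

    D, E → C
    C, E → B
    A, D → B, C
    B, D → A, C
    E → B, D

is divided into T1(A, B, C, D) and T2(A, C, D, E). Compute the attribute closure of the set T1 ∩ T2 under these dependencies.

A, B, C, D

T1 ∩ T2 = {A, C, D}.
A, D → B, C applies, adding B
Closure: {A, B, C, D}.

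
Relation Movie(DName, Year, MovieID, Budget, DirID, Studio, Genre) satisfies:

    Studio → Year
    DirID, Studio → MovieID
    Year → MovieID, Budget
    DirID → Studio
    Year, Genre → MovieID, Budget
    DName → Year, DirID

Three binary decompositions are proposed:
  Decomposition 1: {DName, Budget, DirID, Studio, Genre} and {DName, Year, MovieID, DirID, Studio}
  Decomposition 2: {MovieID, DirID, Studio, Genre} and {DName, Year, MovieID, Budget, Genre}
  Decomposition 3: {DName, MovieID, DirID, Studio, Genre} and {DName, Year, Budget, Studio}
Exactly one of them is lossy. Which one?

Decomposition 1: common = {DName, DirID, Studio}, closure = {DName, Year, MovieID, Budget, DirID, Studio} → lossless.
Decomposition 2: common = {MovieID, Genre}, closure = {MovieID, Genre} → lossy.
Decomposition 3: common = {DName, Studio}, closure = {DName, Year, MovieID, Budget, DirID, Studio} → lossless.

Decomposition 2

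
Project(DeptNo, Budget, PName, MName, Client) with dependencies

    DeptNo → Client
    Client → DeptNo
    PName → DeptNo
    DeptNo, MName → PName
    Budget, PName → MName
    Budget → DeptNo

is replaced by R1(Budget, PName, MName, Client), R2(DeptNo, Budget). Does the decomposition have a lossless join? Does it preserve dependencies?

Lossless test: (Budget)⁺ = {DeptNo, Budget, Client}, which contains all of one fragment — lossless.
Dependency preservation: the restricted closure of {DeptNo} across the fragments never reaches {Client}, so DeptNo → Client cannot be enforced without a join — not preserved.

lossless but not dependency-preserving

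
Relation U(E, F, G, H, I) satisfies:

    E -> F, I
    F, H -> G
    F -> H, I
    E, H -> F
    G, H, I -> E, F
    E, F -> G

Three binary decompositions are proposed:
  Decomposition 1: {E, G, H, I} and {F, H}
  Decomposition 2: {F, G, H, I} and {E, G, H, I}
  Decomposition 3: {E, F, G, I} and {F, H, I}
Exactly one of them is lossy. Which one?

Decomposition 1: common = {H}, closure = {H} → lossy.
Decomposition 2: common = {G, H, I}, closure = {E, F, G, H, I} → lossless.
Decomposition 3: common = {F, I}, closure = {E, F, G, H, I} → lossless.

Decomposition 1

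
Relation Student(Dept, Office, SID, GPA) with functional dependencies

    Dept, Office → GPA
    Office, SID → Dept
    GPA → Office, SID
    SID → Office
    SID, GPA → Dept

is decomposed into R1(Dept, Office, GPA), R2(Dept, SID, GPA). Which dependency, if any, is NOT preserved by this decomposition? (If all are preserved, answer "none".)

Dept, Office → GPA lies within R1.
Office, SID → Dept: restricted closure across fragments reaches Dept.
GPA → Office, SID: restricted closure across fragments reaches Office, SID.
SID → Office: restricted closure across fragments reaches Office.
SID, GPA → Dept lies within R2.
Every dependency is enforceable on the fragments, so the decomposition is dependency-preserving.

none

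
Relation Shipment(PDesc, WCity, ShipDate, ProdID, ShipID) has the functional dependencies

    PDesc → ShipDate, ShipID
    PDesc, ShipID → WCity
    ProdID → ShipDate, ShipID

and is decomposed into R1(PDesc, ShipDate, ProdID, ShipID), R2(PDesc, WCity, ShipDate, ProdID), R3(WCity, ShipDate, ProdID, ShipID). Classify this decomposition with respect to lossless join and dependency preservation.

Lossless test (chase): Rows 1 and 2 agree on PDesc; apply PDesc→ShipDate, ShipID and equate their ShipDate, ShipID entries. Rows 1 and 2 agree on PDesc, ShipID; apply PDesc, ShipID→WCity and equate their WCity entries. Row 1 is now all distinguished symbols — the join is lossless.
Dependency preservation: PDesc, ShipID → WCity is not contained in any single fragment, but the restricted closure of its left-hand side across the fragments still reaches the right-hand side; the remaining FDs each lie inside some fragment. All dependencies are preserved.

lossless and dependency-preserving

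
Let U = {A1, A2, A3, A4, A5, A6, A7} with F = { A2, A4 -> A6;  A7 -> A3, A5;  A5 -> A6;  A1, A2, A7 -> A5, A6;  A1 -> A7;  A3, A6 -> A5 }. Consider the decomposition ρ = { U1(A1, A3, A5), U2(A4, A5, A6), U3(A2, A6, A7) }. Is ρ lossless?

No

Chase test. Columns are A1, A2, A3, A4, A5, A6, A7; row i has aⱼ where attribute j ∈ Ui, else bᵢⱼ.
Initial tableau (one row per fragment):
  row 1: a1 b12 a3 b14 a5 b16 b17
  row 2: b21 b22 b23 a4 a5 a6 b27
  row 3: b31 a2 b33 b34 b35 a6 a7
Rows 1 and 2 agree on A5; apply A5→A6 and equate their A6 entries.
No row becomes fully distinguished — the join is lossy.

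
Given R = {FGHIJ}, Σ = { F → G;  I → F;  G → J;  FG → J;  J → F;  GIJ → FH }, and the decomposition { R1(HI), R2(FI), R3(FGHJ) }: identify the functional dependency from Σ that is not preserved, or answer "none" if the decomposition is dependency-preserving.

F → G lies within R3.
I → F lies within R2.
G → J lies within R3.
FG → J lies within R3.
J → F lies within R3.
GIJ → FH: restricted closure across fragments reaches FH.
Every dependency is enforceable on the fragments, so the decomposition is dependency-preserving.

none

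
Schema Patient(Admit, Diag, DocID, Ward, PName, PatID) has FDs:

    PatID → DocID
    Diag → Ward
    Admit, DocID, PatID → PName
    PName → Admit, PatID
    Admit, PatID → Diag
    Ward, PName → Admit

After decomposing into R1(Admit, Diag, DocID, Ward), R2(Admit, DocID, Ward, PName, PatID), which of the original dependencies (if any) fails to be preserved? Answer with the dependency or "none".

Check Admit, PatID → Diag: no single fragment contains all of {Admit, Diag, PatID}, and the restricted closure of {Admit, PatID} across the fragments never reaches {Diag}.
PatID → DocID is preserved.
Diag → Ward is preserved.
Admit, DocID, PatID → PName is preserved.
PName → Admit, PatID is preserved.
Ward, PName → Admit is preserved.

Admit, PatID → Diag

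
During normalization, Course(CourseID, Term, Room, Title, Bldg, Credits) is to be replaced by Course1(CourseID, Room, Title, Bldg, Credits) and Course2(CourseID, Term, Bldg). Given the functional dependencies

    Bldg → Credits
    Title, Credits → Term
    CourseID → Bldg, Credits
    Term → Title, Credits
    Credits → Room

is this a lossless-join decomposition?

No

Common attributes: Course1 ∩ Course2 = {CourseID, Bldg}.
Closure of {CourseID, Bldg}: Bldg → Credits applies, adding Credits; Credits → Room applies, adding Room. So (CourseID, Bldg)⁺ = {CourseID, Room, Bldg, Credits}.
The closure contains neither all of Course1 = {CourseID, Room, Title, Bldg, Credits} nor all of Course2 = {CourseID, Term, Bldg}, so the common attributes are not a superkey of either fragment. The join is lossy.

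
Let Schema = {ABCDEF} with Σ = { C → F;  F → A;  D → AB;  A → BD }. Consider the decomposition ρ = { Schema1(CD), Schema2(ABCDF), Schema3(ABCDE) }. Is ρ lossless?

Chase test. Columns are ABCDEF; row i has aⱼ where attribute j ∈ Schemai, else bᵢⱼ.
Initial tableau (one row per fragment):
  row 1: b11 b12 a3 a4 b15 b16
  row 2: a1 a2 a3 a4 b25 a6
  row 3: a1 a2 a3 a4 a5 b36
Rows 1 and 2 agree on C; apply C→F and equate their F entries.
Rows 1 and 3 agree on C; apply C→F and equate their F entries.
Rows 1 and 2 agree on F; apply F→A and equate their A entries.
Rows 1 and 2 agree on D; apply D→AB and equate their AB entries.
Row 3 is now all distinguished symbols — the join is lossless.

Yes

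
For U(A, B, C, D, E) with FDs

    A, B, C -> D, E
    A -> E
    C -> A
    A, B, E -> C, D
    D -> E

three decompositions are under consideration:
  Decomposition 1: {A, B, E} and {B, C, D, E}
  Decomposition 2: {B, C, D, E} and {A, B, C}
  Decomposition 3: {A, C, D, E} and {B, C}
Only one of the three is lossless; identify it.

Decomposition 1: common = {B, E}, closure = {B, E} → lossy.
Decomposition 2: common = {B, C}, closure = {A, B, C, D, E} → lossless.
Decomposition 3: common = {C}, closure = {A, C, E} → lossy.

Decomposition 2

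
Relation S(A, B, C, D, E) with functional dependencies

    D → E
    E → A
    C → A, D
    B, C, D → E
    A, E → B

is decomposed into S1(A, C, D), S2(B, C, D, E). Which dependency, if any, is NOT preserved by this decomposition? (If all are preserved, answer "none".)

E → A

Check E → A: no single fragment contains all of {A, E}, and the restricted closure of {E} across the fragments never reaches {A}.
D → E is preserved.
C → A, D is preserved.
B, C, D → E is preserved.
A, E → B is preserved.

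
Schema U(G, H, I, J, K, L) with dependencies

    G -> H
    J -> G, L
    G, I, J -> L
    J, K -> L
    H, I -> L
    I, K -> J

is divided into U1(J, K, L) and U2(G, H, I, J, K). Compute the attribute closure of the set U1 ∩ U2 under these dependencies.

U1 ∩ U2 = {J, K}.
J → G, L applies, adding G, L
G → H applies, adding H
Closure: {G, H, J, K, L}.

G, H, J, K, L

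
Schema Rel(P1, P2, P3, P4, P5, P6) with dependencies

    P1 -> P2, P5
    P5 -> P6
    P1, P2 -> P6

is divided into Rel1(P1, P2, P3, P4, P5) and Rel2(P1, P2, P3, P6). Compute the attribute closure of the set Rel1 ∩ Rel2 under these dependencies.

Rel1 ∩ Rel2 = {P1, P2, P3}.
P1 → P2, P5 applies, adding P5
P5 → P6 applies, adding P6
Closure: {P1, P2, P3, P5, P6}.

P1, P2, P3, P5, P6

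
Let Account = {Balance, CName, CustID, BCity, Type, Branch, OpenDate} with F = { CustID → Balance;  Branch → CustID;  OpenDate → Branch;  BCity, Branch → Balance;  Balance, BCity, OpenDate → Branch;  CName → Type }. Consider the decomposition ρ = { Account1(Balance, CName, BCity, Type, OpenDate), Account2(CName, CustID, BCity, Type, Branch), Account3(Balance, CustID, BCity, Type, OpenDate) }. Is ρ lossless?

Chase test. Columns are Balance, CName, CustID, BCity, Type, Branch, OpenDate; row i has aⱼ where attribute j ∈ Accounti, else bᵢⱼ.
Initial tableau (one row per fragment):
  row 1: a1 a2 b13 a4 a5 b16 a7
  row 2: b21 a2 a3 a4 a5 a6 b27
  row 3: a1 b32 a3 a4 a5 b36 a7
Rows 2 and 3 agree on CustID; apply CustID→Balance and equate their Balance entries.
Rows 1 and 3 agree on OpenDate; apply OpenDate→Branch and equate their Branch entries.
Rows 1 and 3 agree on Branch; apply Branch→CustID and equate their CustID entries.
No row becomes fully distinguished — the join is lossy.

No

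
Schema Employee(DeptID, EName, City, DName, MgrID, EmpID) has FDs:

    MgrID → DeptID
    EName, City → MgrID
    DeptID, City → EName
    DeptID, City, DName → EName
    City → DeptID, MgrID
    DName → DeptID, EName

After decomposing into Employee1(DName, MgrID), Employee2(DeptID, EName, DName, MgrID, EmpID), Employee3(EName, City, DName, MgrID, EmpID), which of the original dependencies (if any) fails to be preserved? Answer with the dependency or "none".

none

MgrID → DeptID lies within Employee2.
EName, City → MgrID lies within Employee3.
DeptID, City → EName: restricted closure across fragments reaches EName.
DeptID, City, DName → EName: restricted closure across fragments reaches EName.
City → DeptID, MgrID: restricted closure across fragments reaches DeptID, MgrID.
DName → DeptID, EName lies within Employee2.
Every dependency is enforceable on the fragments, so the decomposition is dependency-preserving.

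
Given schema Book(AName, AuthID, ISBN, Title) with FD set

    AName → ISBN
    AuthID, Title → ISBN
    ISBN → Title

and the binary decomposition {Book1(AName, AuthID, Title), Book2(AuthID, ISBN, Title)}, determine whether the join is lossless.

Common attributes: Book1 ∩ Book2 = {AuthID, Title}.
Closure of {AuthID, Title}: AuthID, Title → ISBN applies, adding ISBN. So (AuthID, Title)⁺ = {AuthID, ISBN, Title}.
This closure contains every attribute of Book2, so Book1 ∩ Book2 → Book2. The join is lossless.

Yes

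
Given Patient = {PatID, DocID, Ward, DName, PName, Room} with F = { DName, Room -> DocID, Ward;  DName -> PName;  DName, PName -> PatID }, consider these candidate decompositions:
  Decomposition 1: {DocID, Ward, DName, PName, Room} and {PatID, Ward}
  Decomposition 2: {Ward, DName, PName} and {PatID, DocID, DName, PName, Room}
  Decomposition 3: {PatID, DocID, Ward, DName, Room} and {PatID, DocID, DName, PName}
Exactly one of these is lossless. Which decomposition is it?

Decomposition 3

Decomposition 1: common = {Ward}, closure = {Ward} → lossy.
Decomposition 2: common = {DName, PName}, closure = {PatID, DName, PName} → lossy.
Decomposition 3: common = {PatID, DocID, DName}, closure = {PatID, DocID, DName, PName} → lossless.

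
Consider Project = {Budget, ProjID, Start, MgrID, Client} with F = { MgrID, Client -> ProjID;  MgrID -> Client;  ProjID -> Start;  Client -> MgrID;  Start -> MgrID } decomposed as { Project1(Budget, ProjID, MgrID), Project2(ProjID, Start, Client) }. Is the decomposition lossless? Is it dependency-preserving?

Lossless test: (ProjID)⁺ = {ProjID, Start, MgrID, Client}, which contains all of one fragment — lossless.
Dependency preservation: MgrID, Client → ProjID; MgrID → Client; Client → MgrID; Start → MgrID are not contained in any single fragment, but the restricted closure of each left-hand side across the fragments still reaches the right-hand side; the remaining FDs each lie inside some fragment. All dependencies are preserved.

lossless and dependency-preserving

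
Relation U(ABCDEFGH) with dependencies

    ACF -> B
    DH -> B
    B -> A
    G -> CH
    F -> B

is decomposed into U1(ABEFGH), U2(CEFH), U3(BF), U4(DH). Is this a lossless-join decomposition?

Chase test. Columns are ABCDEFGH; row i has aⱼ where attribute j ∈ Ui, else bᵢⱼ.
Initial tableau (one row per fragment):
  row 1: a1 a2 b13 b14 a5 a6 a7 a8
  row 2: b21 b22 a3 b24 a5 a6 b27 a8
  row 3: b31 a2 b33 b34 b35 a6 b37 b38
  row 4: b41 b42 b43 a4 b45 b46 b47 a8
Rows 1 and 3 agree on B; apply B→A and equate their A entries.
Rows 1 and 2 agree on F; apply F→B and equate their B entries.
Rows 1 and 2 agree on B; apply B→A and equate their A entries.
No row becomes fully distinguished — the join is lossy.

No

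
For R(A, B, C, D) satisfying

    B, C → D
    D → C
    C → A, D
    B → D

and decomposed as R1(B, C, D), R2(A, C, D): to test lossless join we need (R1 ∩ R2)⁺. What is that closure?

A, C, D

R1 ∩ R2 = {C, D}.
C → A, D applies, adding A
Closure: {A, C, D}.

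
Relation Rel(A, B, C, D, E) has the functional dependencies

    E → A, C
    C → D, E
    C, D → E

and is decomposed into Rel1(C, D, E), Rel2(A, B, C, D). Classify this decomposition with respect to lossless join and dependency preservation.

Lossless test: (C, D)⁺ = {A, C, D, E}, which contains all of one fragment — lossless.
Dependency preservation: E → A, C is not contained in any single fragment, but the restricted closure of its left-hand side across the fragments still reaches the right-hand side; the remaining FDs each lie inside some fragment. All dependencies are preserved.

lossless and dependency-preserving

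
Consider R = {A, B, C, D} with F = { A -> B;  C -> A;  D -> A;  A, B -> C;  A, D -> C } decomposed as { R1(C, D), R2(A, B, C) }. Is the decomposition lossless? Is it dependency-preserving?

lossless and dependency-preserving

Lossless test: (C)⁺ = {A, B, C}, which contains all of one fragment — lossless.
Dependency preservation: D → A; A, D → C are not contained in any single fragment, but the restricted closure of each left-hand side across the fragments still reaches the right-hand side; the remaining FDs each lie inside some fragment. All dependencies are preserved.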